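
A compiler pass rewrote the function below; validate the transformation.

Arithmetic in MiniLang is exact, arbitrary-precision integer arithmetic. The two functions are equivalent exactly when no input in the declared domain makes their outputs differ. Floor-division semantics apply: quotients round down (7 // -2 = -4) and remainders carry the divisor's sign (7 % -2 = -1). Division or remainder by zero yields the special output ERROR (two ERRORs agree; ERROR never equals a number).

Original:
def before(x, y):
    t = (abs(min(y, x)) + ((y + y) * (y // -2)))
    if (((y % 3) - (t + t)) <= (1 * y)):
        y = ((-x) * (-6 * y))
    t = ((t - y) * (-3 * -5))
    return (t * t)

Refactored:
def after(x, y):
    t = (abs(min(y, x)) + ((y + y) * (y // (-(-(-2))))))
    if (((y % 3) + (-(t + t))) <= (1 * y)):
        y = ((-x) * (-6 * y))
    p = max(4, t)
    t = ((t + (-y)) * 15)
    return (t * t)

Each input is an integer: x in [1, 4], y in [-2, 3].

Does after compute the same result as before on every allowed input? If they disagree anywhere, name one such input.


Reading the diff, among the changes: min/max/abs usage differs, arithmetic usage differs, local variable names differ, constant usage differs, statement counts differ.
As a probe, take x=4, y=1: before runs t becomes -1; next (((y % 3) - (t + t)) <= (1 * y)) evaluates to false; next t becomes -30; next final value 900; after runs t becomes -1; next (((y % 3) + (-(t + t))) <= (1 * y)) evaluates to false; next p becomes 4; next t becomes -30; next final value 900; both end at 900.
Checked all 24 inputs in the declared domain: the outputs agree on every one.
verdict: equivalent


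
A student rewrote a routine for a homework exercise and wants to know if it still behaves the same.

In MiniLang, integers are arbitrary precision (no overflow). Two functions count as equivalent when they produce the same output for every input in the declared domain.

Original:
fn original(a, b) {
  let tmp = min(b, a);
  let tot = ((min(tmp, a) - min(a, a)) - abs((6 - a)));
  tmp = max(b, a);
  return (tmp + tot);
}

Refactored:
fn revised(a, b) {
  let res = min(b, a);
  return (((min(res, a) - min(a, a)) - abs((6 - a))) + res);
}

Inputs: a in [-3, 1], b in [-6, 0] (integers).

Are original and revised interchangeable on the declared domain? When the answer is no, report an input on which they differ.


Not equivalent: a=-3, b=-6 separates them (-15 vs -18).
original: tmp := -6 | tot := -12 | tmp := -3 | result -15
revised: res := -6 | result -18
verdict: not equivalent; witness: a=-3, b=-6


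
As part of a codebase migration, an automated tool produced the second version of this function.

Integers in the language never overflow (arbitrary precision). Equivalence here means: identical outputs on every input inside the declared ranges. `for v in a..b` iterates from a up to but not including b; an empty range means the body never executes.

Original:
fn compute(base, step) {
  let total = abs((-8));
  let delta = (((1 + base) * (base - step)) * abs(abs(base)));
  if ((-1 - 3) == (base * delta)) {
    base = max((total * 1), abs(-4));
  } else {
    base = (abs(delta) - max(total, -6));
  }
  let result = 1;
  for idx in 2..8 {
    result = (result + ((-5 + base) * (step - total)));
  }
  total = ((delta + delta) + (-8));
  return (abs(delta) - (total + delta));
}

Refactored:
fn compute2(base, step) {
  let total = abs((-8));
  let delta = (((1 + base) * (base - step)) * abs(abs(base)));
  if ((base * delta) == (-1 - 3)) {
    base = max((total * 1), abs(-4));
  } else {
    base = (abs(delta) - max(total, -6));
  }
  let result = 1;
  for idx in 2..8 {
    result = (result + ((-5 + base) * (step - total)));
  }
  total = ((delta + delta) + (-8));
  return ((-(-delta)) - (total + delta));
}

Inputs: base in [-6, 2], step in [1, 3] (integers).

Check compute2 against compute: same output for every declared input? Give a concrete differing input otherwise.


Take base=1, step=2.
compute: total := 8 | delta := -2 | ((-1 - 3) == (base * delta)): false | base := -6 | result := 1 | iter idx=2: | result := 67 | iter idx=3: | result := 133 | iter idx=4: | result := 199 | iter idx=5: | result := 265 | iter idx=6: | result := 331 | iter idx=7: | result := 397 | total := -12 | result 16
compute2: total := 8 | delta := -2 | ((base * delta) == (-1 - 3)): false | base := -6 | result := 1 | iter idx=2: | result := 67 | iter idx=3: | result := 133 | iter idx=4: | result := 199 | iter idx=5: | result := 265 | iter idx=6: | result := 331 | iter idx=7: | result := 397 | total := -12 | result 12
16 against 12: the behavior changed.
verdict: not equivalent; witness: base=1, step=2


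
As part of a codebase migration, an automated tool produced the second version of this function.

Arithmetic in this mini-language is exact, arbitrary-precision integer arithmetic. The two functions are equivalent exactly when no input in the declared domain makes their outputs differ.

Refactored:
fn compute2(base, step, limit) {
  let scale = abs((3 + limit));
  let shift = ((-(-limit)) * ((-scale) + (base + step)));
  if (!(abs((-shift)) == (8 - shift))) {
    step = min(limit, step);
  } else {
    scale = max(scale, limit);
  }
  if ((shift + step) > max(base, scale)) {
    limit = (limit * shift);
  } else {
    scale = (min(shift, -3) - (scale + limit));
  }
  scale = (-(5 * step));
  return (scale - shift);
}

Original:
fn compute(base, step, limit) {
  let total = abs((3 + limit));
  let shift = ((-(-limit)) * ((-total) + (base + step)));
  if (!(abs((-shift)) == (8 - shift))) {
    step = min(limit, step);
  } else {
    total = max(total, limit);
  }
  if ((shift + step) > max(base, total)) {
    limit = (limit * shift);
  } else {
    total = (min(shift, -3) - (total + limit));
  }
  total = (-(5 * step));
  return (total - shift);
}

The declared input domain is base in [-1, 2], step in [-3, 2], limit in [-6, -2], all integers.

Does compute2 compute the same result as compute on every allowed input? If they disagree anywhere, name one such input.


Equivalent — the differences include local variable names differ, yet no declared input distinguishes the two.
As a probe, take base=0, step=1, limit=-3: compute runs total = 0; shift = -3; (!(abs((-shift)) == (8 - shift))) -> true; step = -3; ((shift + step) > max(base, total)) -> false; total = 0; total = 15; return 18; compute2 runs scale = 0; shift = -3; (!(abs((-shift)) == (8 - shift))) -> true; step = -3; ((shift + step) > max(base, scale)) -> false; scale = 0; scale = 15; return 18; both end at 18.
Sweeping the whole domain (120 inputs) finds no disagreement.
verdict: equivalent


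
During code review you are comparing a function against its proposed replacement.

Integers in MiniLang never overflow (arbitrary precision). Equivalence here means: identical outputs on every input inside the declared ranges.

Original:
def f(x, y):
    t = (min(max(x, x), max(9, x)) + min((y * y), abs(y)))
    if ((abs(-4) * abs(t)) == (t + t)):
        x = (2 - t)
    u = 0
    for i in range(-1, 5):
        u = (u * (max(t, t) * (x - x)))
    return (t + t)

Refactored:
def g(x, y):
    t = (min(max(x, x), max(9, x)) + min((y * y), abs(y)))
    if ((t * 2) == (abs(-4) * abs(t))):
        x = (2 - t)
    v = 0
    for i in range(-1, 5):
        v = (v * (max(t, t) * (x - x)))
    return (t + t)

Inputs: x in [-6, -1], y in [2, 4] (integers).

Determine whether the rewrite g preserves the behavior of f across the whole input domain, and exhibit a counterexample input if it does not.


Reading the diff, among the changes: arithmetic usage differs, constant usage differs, local variable names differ.
Tracing x=-2, y=4: f: t := 2 | ((abs(-4) * abs(t)) == (t + t)): false | u := 0 | iter i=-1: | u := 0 | iter i=0: | u := 0 | iter i=1: | u := 0 | iter i=2: | u := 0 | iter i=3: | u := 0 | iter i=4: | u := 0 | result 4 | g: t := 2 | ((t * 2) == (abs(-4) * abs(t))): false | v := 0 | iter i=-1: | v := 0 | iter i=0: | v := 0 | iter i=1: | v := 0 | iter i=2: | v := 0 | iter i=3: | v := 0 | iter i=4: | v := 0 | result 4 — matching result 4.
Checked all 18 inputs in the declared domain: the outputs agree on every one.
verdict: equivalent


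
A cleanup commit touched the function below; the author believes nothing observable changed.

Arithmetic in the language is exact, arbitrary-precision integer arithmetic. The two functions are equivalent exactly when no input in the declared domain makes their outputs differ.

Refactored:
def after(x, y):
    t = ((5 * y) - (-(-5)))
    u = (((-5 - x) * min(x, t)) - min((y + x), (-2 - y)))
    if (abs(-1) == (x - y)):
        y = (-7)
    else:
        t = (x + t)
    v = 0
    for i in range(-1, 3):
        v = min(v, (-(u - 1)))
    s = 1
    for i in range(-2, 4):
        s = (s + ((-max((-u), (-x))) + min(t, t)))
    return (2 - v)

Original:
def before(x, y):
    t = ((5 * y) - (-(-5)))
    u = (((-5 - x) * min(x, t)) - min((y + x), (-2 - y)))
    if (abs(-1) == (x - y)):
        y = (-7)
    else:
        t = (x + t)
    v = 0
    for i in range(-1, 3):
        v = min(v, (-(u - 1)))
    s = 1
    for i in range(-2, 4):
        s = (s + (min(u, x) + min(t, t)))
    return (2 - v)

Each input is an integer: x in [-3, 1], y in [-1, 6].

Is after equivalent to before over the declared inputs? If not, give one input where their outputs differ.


The two are interchangeable: min/max/abs usage differs, and every declared input agrees.
Spot check at x=-1, y=5 — before: t=20, then u=11, then (abs(-1) == (x - y)) is false, then t=19, then v=0, then (i=-1), then v=-10, then (i=0), then v=-10, then (i=1), then v=-10, then (i=2), then v=-10, then s=1, then (i=-2), then s=19, then (i=-1), then s=37, then (i=0), then s=55, then (i=1), then s=73, then (i=2), then s=91, then (i=3), then s=109, then returns 12. after: t=20, then u=11, then (abs(-1) == (x - y)) is false, then t=19, then v=0, then (i=-1), then v=-10, then (i=0), then v=-10, then (i=1), then v=-10, then (i=2), then v=-10, then s=1, then (i=-2), then s=19, then (i=-1), then s=37, then (i=0), then s=55, then (i=1), then s=73, then (i=2), then s=91, then (i=3), then s=109, then returns 12. Both give 12.
Checked all 40 inputs in the declared domain: the outputs agree on every one.
verdict: equivalent


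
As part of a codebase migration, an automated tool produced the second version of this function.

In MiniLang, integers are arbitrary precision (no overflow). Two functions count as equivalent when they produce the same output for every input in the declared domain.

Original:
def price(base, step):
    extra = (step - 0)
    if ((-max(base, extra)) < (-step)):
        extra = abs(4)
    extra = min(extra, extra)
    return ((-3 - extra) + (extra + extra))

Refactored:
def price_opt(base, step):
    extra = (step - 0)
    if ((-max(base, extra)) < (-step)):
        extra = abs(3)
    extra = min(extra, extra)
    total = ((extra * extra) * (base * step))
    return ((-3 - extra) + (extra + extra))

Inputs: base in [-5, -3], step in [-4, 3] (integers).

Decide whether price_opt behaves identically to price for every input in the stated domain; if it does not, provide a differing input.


The rewrite breaks on base=-3, step=-4, where the results are 1 and 0.
price: extra := -4 | ((-max(base, extra)) < (-step)): true | extra := 4 | extra := 4 | result 1
price_opt: extra := -4 | ((-max(base, extra)) < (-step)): true | extra := 3 | extra := 3 | total := 108 | result 0
verdict: not equivalent; witness: base=-3, step=-4


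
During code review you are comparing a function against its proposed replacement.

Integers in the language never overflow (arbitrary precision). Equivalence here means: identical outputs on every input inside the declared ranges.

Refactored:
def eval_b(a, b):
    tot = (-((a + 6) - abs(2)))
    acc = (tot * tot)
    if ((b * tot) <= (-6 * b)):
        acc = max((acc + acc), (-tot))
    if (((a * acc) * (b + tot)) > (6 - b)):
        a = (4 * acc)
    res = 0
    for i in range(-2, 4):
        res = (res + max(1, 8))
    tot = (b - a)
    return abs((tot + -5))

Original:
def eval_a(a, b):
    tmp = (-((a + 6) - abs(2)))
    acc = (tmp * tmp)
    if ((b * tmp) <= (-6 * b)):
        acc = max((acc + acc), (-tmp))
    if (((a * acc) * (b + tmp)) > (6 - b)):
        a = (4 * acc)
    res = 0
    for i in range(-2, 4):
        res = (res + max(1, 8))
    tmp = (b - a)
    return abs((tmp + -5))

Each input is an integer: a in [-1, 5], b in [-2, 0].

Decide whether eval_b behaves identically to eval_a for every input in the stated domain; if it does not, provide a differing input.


Differences: local variable names differ — yet all 21 inputs agree.
verdict: equivalent


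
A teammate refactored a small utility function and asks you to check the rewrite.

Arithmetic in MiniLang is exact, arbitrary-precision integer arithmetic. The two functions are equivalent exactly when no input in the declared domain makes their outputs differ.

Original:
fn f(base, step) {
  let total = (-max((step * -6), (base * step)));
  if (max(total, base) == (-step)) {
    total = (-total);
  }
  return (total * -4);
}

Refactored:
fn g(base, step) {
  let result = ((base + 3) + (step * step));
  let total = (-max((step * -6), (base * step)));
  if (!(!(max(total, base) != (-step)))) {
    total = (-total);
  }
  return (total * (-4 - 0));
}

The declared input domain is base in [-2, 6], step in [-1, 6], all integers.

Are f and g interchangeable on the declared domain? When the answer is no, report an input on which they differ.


Evaluate both at base=-2, step=-1.
f: total=-6, then (max(total, base) == (-step)) is false, then returns 24
g: result=2, then total=-6, then (!(!(max(total, base) != (-step)))) is true, then total=6, then returns -24
24 != -24, so the rewrite changes behavior.
verdict: not equivalent; witness: base=-2, step=-1


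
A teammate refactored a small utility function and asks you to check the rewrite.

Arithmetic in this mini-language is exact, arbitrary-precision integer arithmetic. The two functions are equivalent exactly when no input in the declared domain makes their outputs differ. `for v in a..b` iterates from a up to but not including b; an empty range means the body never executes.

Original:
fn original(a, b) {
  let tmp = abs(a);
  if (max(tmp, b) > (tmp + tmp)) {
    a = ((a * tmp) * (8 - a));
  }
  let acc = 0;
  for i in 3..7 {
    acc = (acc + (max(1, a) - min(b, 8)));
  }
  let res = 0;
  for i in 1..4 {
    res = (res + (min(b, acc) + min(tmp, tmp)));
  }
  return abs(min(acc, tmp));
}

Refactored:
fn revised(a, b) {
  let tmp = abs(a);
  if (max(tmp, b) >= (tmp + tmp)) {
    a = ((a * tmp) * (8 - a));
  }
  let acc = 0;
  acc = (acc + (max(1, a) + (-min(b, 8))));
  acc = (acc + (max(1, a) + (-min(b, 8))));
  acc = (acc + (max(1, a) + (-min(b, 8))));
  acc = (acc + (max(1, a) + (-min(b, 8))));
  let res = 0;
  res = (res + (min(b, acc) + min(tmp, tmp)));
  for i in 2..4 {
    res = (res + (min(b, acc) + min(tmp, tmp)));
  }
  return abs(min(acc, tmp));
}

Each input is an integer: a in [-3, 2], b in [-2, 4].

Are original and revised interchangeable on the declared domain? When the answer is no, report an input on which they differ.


There is a counterexample at a=1, b=2: 4 on one side, 1 on the other.
original: tmp becomes 1; next (max(tmp, b) > (tmp + tmp)) evaluates to false; next acc becomes 0; next at i=3:; next acc becomes -1; next at i=4:; next acc becomes -2; next at i=5:; next acc becomes -3; next at i=6:; next acc becomes -4; next res becomes 0; next at i=1:; next res becomes -3; next at i=2:; next res becomes -6; next at i=3:; next res becomes -9; next final value 4
revised: tmp becomes 1; next (max(tmp, b) >= (tmp + tmp)) evaluates to true; next a becomes 7; next acc becomes 0; next acc becomes 5; next acc becomes 10; next acc becomes 15; next acc becomes 20; next res becomes 0; next res becomes 3; next at i=2:; next res becomes 6; next at i=3:; next res becomes 9; next final value 1
verdict: not equivalent; witness: a=1, b=2


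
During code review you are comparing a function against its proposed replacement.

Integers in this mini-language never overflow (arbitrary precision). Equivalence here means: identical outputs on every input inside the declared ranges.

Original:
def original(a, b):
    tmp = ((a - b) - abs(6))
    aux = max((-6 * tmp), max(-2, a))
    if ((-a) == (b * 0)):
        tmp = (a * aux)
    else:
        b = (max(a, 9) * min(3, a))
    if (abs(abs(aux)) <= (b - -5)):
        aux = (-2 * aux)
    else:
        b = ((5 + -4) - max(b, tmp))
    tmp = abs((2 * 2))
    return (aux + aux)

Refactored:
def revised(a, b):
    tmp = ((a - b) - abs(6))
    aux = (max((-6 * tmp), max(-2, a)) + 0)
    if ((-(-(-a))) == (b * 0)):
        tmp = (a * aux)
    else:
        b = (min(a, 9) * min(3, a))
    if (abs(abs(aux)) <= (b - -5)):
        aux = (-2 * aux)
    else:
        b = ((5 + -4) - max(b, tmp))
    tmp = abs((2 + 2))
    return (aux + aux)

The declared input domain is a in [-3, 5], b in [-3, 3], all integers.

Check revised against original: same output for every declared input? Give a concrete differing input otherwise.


Try a=1, b=-3.
original: tmp := -2 | aux := 12 | ((-a) == (b * 0)): false | b := 9 | (abs(abs(aux)) <= (b - -5)): true | aux := -24 | tmp := 4 | result -48
revised: tmp := -2 | aux := 12 | ((-(-(-a))) == (b * 0)): false | b := 1 | (abs(abs(aux)) <= (b - -5)): false | b := 0 | tmp := 4 | result 24
-48 vs 24 — the two versions disagree here.
verdict: not equivalent; witness: a=1, b=-3


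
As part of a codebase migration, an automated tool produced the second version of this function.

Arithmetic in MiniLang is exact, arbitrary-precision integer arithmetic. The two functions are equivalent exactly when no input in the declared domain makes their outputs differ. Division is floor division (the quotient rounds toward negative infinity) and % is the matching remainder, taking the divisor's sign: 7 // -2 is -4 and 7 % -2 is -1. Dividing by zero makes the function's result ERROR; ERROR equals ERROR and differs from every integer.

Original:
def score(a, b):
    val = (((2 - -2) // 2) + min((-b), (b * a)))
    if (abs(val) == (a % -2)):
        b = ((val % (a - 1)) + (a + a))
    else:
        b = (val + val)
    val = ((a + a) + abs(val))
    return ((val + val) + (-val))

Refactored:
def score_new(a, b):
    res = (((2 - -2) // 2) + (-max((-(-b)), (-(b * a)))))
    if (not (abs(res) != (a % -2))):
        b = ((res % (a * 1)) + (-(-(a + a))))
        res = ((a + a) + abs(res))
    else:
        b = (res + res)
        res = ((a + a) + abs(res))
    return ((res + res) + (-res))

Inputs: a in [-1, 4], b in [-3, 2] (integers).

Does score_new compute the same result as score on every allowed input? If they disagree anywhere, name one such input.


The rewrite breaks on a=0, b=2, where the results are 0 and ERROR.
score: val becomes 0; next (abs(val) == (a % -2)) evaluates to true; next b becomes 0; next val becomes 0; next final value 0
score_new: res becomes 0; next (not (abs(res) != (a % -2))) evaluates to true; next hits division by zero so the output is ERROR
verdict: not equivalent; witness: a=0, b=2


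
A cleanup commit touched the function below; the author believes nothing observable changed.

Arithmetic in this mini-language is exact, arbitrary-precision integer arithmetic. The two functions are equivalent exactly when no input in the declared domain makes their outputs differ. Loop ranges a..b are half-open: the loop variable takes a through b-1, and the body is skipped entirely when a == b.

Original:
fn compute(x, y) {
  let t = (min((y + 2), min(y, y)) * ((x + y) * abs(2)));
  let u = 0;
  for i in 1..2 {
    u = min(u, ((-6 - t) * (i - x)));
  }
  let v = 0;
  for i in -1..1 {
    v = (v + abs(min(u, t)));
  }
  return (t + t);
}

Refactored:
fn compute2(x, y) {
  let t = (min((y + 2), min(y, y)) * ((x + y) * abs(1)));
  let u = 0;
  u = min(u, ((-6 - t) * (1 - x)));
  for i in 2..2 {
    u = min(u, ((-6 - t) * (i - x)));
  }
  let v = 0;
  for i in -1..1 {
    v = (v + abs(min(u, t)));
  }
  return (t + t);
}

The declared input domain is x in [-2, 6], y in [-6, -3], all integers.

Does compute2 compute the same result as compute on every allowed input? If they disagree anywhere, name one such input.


Evaluate both at x=-2, y=-6.
compute: t = 96; u = 0; [i=1]; u = -306; v = 0; [i=-1]; v = 306; [i=0]; v = 612; return 192
compute2: t = 48; u = 0; u = -162; the i loop: no iterations; v = 0; [i=-1]; v = 162; [i=0]; v = 324; return 96
192 != 96, so the rewrite changes behavior.
verdict: not equivalent; witness: x=-2, y=-6


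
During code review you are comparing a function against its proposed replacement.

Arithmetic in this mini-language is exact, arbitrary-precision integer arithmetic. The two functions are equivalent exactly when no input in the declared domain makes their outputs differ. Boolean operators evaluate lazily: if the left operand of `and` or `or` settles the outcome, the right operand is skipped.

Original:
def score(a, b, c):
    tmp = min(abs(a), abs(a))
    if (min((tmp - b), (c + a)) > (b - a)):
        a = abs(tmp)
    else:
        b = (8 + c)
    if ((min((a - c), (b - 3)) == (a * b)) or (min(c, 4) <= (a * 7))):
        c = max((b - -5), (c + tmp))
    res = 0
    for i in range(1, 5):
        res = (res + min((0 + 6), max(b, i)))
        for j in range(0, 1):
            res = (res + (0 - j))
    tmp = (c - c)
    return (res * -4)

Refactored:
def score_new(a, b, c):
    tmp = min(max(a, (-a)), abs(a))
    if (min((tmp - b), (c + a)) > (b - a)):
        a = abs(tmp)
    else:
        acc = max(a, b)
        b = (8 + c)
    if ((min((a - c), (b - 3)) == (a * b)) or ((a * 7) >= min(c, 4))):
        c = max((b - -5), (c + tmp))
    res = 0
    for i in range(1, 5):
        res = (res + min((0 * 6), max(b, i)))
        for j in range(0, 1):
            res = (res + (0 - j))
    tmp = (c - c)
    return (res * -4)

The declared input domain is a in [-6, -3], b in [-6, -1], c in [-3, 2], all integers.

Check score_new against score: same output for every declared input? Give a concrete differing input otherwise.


a=-6, b=-6, c=-3 yields -80 from score but 0 from score_new.
verdict: not equivalent; witness: a=-6, b=-6, c=-3


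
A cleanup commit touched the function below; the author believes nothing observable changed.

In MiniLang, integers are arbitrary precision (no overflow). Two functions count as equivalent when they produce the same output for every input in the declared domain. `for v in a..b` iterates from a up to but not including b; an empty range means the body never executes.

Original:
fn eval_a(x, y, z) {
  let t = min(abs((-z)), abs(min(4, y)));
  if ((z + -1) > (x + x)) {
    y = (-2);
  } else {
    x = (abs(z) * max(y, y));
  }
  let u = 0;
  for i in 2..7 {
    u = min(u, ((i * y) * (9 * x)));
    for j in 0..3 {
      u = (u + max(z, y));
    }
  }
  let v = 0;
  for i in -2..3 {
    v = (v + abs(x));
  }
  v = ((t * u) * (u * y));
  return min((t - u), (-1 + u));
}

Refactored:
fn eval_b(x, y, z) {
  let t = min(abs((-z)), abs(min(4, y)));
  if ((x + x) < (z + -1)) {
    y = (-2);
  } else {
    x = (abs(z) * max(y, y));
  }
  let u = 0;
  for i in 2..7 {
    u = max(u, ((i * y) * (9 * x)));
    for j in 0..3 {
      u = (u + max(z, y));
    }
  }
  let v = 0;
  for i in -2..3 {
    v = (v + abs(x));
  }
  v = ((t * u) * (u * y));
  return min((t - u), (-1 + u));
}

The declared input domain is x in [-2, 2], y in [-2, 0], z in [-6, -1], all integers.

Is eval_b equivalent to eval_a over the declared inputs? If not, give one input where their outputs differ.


At x=-2, y=-2, z=-6: eval_a gives -31, eval_b gives -1288.
verdict: not equivalent; witness: x=-2, y=-2, z=-6


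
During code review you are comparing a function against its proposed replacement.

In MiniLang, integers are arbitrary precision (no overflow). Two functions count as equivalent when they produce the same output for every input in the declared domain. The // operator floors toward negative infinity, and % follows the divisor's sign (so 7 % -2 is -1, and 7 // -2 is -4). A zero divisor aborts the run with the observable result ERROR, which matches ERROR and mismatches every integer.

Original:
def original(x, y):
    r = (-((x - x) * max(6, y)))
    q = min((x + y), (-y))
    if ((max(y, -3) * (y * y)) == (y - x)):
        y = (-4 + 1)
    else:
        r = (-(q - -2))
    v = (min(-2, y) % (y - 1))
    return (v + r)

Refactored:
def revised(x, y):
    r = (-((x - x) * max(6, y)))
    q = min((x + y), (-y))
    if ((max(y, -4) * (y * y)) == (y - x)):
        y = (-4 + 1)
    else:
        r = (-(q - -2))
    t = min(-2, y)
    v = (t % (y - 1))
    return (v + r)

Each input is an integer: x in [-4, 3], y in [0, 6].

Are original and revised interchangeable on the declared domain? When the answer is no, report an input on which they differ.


Equivalent. The suspicious edit (`-3` became `-4`) never changes the result for any input inside the declared domain.
Across all 56 domain points the two functions coincide.
As a probe, take x=2, y=6: original runs r := 0 | q := -6 | ((max(y, -3) * (y * y)) == (y - x)): false | r := 4 | v := 3 | result 7; revised runs r := 0 | q := -6 | ((max(y, -4) * (y * y)) == (y - x)): false | r := 4 | t := -2 | v := 3 | result 7; both end at 7.
verdict: equivalent


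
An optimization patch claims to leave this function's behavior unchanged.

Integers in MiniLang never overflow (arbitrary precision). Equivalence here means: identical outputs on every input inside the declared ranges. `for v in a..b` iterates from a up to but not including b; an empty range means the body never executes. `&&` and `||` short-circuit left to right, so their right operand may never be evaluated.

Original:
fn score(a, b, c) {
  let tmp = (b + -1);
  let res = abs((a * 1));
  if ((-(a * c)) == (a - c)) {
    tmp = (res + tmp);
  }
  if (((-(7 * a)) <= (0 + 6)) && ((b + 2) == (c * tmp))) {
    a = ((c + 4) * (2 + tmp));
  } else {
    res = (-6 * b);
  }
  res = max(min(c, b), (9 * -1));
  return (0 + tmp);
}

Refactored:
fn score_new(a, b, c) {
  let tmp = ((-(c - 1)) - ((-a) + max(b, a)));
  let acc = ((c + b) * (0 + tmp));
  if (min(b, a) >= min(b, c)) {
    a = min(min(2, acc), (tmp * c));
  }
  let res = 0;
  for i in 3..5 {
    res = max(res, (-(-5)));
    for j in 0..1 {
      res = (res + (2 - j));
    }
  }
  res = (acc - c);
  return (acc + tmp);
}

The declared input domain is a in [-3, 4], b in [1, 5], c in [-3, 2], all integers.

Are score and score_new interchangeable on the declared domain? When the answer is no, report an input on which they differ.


Try a=-3, b=1, c=-1.
score: tmp = 0; res = 3; ((-(a * c)) == (a - c)) -> false; (((-(7 * a)) <= (0 + 6)) && ((b + 2) == (c * tmp))) -> false; res = -6; res = -1; return 0
score_new: tmp = -2; acc = 0; (min(b, a) >= min(b, c)) -> false; res = 0; [i=3]; res = 5; [j=0]; res = 7; [i=4]; res = 7; [j=0]; res = 9; res = 1; return -2
0 != -2, so the rewrite changes behavior.
verdict: not equivalent; witness: a=-3, b=1, c=-1


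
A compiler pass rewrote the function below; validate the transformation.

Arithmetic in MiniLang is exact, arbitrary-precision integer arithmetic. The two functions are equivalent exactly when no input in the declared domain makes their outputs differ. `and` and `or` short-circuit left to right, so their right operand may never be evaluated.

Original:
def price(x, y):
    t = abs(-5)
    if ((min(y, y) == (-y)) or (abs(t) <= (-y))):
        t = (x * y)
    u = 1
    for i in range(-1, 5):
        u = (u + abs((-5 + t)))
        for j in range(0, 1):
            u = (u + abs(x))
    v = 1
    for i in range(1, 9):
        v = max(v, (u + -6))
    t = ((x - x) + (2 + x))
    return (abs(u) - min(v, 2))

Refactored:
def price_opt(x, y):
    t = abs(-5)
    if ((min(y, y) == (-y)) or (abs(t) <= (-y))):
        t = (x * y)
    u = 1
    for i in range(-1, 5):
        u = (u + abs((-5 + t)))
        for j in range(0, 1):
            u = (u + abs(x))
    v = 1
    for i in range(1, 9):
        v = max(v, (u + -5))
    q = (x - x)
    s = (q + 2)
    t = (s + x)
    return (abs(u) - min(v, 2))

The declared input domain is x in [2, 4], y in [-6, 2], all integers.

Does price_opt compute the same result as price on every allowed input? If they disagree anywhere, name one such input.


Although `-6` became `-5`, no input in the stated domain can expose it.
One worked example (x=3, y=1) — price: t := 5 | ((min(y, y) == (-y)) or (abs(t) <= (-y))): false | u := 1 | iter i=-1: | u := 1 | iter j=0: | u := 4 | iter i=0: | u := 4 | iter j=0: | u := 7 | iter i=1: | u := 7 | iter j=0: | u := 10 | iter i=2: | u := 10 | iter j=0: | u := 13 | iter i=3: | u := 13 | iter j=0: | u := 16 | iter i=4: | u := 16 | iter j=0: | u := 19 | v := 1 | iter i=1: | v := 13 | iter i=2: | v := 13 | iter i=3: | v := 13 | iter i=4: | v := 13 | iter i=5: | v := 13 | iter i=6: | v := 13 | iter i=7: | v := 13 | iter i=8: | v := 13 | t := 5 | result 17; price_opt: t := 5 | ((min(y, y) == (-y)) or (abs(t) <= (-y))): false | u := 1 | iter i=-1: | u := 1 | iter j=0: | u := 4 | iter i=0: | u := 4 | iter j=0: | u := 7 | iter i=1: | u := 7 | iter j=0: | u := 10 | iter i=2: | u := 10 | iter j=0: | u := 13 | iter i=3: | u := 13 | iter j=0: | u := 16 | iter i=4: | u := 16 | iter j=0: | u := 19 | v := 1 | iter i=1: | v := 14 | iter i=2: | v := 14 | iter i=3: | v := 14 | iter i=4: | v := 14 | iter i=5: | v := 14 | iter i=6: | v := 14 | iter i=7: | v := 14 | iter i=8: | v := 14 | q := 0 | s := 2 | t := 5 | result 17; agreement on 17.
Checked all 27 inputs in the declared domain: the outputs agree on every one.
verdict: equivalent


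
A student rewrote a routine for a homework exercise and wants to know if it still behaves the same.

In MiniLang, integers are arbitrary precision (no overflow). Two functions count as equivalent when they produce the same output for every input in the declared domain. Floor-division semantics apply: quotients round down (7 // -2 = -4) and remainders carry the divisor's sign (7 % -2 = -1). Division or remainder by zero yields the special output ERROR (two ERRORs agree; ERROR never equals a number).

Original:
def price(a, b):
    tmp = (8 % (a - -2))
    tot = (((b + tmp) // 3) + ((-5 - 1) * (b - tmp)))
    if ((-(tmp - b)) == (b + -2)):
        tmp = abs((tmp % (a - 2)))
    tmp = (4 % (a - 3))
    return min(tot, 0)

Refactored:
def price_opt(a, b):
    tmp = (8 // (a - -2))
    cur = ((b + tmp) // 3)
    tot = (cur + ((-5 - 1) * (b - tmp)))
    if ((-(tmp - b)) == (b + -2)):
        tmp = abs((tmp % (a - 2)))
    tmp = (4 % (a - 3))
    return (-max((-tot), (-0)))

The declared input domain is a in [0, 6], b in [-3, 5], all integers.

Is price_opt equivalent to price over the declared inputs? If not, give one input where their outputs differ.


Input a=0, b=1: -6 from price versus 0 from price_opt.
verdict: not equivalent; witness: a=0, b=1


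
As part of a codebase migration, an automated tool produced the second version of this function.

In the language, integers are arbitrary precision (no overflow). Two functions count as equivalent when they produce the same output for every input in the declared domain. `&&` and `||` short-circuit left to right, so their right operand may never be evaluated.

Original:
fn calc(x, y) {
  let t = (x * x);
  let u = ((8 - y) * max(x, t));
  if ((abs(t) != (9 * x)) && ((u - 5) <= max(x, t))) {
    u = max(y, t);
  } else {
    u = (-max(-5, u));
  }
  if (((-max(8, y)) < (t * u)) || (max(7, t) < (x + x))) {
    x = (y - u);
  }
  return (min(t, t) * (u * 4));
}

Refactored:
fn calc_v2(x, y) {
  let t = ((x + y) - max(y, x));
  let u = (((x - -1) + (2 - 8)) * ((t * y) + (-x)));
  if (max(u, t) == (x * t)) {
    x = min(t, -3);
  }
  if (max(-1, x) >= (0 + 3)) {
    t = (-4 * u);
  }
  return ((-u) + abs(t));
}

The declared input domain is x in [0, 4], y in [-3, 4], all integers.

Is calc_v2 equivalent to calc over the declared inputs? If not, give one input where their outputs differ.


Evaluate both at x=0, y=-3.
calc: t := 0 | u := 0 | ((abs(t) != (9 * x)) && ((u - 5) <= max(x, t))): false | u := 0 | (((-max(8, y)) < (t * u)) || (max(7, t) < (x + x))): true | x := -3 | result 0
calc_v2: t := -3 | u := -45 | (max(u, t) == (x * t)): false | (max(-1, x) >= (0 + 3)): false | result 48
0 != 48, so the rewrite changes behavior.
verdict: not equivalent; witness: x=0, y=-3


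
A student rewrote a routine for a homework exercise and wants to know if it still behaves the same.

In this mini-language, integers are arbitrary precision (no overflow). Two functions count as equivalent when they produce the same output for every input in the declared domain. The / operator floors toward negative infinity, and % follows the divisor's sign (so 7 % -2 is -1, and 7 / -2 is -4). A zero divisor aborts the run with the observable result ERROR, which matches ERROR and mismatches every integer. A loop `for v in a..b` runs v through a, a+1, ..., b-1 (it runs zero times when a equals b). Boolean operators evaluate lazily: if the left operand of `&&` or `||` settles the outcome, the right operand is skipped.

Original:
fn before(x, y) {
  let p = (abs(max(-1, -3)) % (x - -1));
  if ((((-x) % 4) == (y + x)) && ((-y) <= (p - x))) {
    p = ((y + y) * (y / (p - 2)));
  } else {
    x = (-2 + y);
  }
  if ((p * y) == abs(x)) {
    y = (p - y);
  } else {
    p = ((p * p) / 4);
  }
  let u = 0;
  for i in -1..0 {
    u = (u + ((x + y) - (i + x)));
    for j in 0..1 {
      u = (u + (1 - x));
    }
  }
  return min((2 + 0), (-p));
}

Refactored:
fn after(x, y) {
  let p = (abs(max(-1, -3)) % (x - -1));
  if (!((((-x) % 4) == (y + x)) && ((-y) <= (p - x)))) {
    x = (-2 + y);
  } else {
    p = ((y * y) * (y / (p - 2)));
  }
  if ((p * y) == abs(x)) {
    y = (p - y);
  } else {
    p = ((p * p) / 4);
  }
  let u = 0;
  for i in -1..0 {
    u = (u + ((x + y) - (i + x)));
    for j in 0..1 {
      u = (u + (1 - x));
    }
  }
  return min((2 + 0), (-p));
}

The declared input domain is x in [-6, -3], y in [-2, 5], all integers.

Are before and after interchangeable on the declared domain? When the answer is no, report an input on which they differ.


x=-4, y=4 yields -16 from before but -64 from after.
verdict: not equivalent; witness: x=-4, y=4


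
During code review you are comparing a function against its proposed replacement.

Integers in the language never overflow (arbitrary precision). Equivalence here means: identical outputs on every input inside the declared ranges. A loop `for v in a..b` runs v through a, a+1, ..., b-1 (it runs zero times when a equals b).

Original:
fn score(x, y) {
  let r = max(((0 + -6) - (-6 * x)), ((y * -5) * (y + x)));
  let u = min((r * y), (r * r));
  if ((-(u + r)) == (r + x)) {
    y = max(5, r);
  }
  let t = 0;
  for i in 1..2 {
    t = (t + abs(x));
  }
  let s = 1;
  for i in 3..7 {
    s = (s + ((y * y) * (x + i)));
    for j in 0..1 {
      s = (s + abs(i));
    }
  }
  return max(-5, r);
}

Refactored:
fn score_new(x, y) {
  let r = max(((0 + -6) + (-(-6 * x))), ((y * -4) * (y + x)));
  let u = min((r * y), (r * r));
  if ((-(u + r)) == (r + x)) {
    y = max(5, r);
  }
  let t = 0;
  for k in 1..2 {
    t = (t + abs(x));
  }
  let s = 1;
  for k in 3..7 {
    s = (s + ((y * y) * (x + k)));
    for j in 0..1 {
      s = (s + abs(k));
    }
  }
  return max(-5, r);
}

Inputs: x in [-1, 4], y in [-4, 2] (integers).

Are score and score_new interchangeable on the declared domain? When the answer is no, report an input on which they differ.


These are not equivalent — on x=0, y=-1 the outputs split (-5 vs -4).
score: r = -5; u = 5; ((-(u + r)) == (r + x)) -> false; t = 0; [i=1]; t = 0; s = 1; [i=3]; s = 4; [j=0]; s = 7; [i=4]; s = 11; [j=0]; s = 15; [i=5]; s = 20; [j=0]; s = 25; [i=6]; s = 31; [j=0]; s = 37; return -5
score_new: r = -4; u = 4; ((-(u + r)) == (r + x)) -> false; t = 0; [k=1]; t = 0; s = 1; [k=3]; s = 4; [j=0]; s = 7; [k=4]; s = 11; [j=0]; s = 15; [k=5]; s = 20; [j=0]; s = 25; [k=6]; s = 31; [j=0]; s = 37; return -4
verdict: not equivalent; witness: x=0, y=-1


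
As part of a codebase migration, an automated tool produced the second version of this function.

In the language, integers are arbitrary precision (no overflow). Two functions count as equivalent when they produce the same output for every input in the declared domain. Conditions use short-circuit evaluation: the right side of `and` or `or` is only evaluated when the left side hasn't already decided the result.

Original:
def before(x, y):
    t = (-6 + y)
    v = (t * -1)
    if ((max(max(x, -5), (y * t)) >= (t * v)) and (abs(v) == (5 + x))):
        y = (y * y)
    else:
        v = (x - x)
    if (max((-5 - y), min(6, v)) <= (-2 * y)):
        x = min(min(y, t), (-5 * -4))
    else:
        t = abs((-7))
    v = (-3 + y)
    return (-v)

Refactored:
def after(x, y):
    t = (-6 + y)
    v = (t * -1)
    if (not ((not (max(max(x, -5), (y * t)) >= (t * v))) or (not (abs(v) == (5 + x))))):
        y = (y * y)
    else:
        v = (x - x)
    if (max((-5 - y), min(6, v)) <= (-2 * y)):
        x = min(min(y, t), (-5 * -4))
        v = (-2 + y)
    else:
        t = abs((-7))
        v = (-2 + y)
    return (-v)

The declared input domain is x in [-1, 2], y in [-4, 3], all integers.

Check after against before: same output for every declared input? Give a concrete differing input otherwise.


x=-1, y=-4 yields 7 from before but 6 from after.
verdict: not equivalent; witness: x=-1, y=-4


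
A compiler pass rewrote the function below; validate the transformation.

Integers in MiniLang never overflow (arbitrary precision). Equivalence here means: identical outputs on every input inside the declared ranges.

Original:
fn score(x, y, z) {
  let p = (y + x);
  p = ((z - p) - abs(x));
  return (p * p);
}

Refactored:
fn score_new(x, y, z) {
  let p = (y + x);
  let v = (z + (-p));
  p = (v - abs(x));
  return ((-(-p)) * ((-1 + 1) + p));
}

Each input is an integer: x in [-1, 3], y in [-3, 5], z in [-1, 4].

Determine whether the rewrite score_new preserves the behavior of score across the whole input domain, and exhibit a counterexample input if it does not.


The two are interchangeable: constant usage differs, and arithmetic usage differs, and local variable names differ, and statement counts differ, and every declared input agrees.
Spot check at x=0, y=0, z=1 — score: p=0, then p=1, then returns 1. score_new: p=0, then v=1, then p=1, then returns 1. Both give 1.
Every one of the 270 inputs gives matching results.
verdict: equivalent


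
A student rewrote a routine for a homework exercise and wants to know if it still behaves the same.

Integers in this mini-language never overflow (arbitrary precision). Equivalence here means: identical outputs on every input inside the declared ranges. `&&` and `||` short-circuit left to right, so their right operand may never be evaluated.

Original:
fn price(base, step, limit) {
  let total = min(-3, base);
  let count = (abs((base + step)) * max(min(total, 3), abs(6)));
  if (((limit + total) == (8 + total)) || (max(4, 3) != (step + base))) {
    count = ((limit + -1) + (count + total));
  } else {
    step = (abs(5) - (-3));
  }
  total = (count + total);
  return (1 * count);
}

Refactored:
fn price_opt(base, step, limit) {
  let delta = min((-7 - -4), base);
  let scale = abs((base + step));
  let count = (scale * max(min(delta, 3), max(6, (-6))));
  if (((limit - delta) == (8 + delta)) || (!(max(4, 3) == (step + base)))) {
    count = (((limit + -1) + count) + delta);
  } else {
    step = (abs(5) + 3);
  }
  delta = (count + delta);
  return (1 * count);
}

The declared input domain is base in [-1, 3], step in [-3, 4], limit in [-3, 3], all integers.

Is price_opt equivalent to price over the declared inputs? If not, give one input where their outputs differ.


Input base=0, step=4, limit=2: 24 from price versus 22 from price_opt.
verdict: not equivalent; witness: base=0, step=4, limit=2


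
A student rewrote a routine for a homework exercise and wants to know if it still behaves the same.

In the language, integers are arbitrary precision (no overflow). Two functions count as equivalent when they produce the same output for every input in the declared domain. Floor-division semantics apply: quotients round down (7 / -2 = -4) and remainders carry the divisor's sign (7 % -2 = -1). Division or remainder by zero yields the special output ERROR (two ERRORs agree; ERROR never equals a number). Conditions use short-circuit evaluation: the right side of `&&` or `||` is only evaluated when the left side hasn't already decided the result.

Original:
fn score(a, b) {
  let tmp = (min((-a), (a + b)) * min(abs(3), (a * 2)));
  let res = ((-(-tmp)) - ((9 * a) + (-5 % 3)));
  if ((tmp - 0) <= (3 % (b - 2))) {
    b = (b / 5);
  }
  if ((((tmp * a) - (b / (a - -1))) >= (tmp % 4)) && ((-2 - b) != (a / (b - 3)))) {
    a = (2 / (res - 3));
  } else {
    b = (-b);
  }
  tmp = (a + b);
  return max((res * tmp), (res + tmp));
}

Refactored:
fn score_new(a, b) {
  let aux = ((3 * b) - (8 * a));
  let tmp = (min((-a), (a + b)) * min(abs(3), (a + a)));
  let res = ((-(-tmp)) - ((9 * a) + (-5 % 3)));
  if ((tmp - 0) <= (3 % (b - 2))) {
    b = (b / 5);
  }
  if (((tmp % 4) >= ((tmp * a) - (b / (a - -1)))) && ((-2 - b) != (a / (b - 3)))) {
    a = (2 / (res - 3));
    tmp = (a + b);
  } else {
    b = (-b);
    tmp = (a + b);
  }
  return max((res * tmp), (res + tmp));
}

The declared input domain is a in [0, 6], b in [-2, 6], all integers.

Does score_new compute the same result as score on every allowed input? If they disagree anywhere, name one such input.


Input a=0, b=-1: 2 from score versus 0 from score_new.
verdict: not equivalent; witness: a=0, b=-1
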